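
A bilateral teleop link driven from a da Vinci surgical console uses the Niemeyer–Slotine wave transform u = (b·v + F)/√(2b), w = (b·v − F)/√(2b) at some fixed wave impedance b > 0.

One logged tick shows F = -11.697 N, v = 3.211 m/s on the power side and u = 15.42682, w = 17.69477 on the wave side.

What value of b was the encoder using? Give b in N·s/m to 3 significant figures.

b = 53.2 N·s/m

u + w = 33.12159;  u + w = √(2b)·v, so √(2b) = 33.12159/3.211 = 10.31504.
b = (√(2b))²/2 = 106.40003/2 = 53.20001.
(Check via u − w = 2F/√(2b): u − w = -2.26795, 2F/√(2b) = -2.26795.)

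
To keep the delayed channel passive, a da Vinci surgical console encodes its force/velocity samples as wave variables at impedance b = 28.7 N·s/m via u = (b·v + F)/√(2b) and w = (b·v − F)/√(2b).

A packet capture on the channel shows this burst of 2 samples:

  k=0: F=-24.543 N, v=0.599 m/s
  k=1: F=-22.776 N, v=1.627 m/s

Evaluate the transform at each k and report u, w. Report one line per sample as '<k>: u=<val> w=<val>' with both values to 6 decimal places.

k=0: b·v=28.7×0.599=17.191300; √(2b)=7.576279; u=(17.191300+(-24.543))/7.576279=-0.970358, w=(17.191300−(-24.543))/7.576279=5.508549
k=1: b·v=28.7×1.627=46.694900; √(2b)=7.576279; u=(46.694900+(-22.776))/7.576279=3.157078, w=(46.694900−(-22.776))/7.576279=9.169528

0: u=-0.970358 w=5.508549
1: u=3.157078 w=9.169528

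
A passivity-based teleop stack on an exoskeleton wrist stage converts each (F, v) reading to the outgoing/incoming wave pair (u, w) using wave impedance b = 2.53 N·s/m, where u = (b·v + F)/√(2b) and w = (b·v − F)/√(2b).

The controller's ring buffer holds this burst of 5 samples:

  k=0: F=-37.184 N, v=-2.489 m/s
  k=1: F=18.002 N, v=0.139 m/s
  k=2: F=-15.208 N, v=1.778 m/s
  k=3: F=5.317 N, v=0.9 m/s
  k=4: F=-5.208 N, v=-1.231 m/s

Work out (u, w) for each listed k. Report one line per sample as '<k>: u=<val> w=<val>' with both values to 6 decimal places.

0: u=-19.329738 w=13.730871
1: u=8.159202 w=-7.846529
2: u=-4.761025 w=8.760537
3: u=3.375945 w=-1.351445
4: u=-3.699771 w=0.930705

k=0: b·v=2.53×(-2.489)=-6.297170; √(2b)=2.249444; u=(-6.297170+(-37.184))/2.249444=-19.329738, w=(-6.297170−(-37.184))/2.249444=13.730871
k=1: b·v=2.53×0.139=0.351670; √(2b)=2.249444; u=(0.351670+18.002)/2.249444=8.159202, w=(0.351670−18.002)/2.249444=-7.846529
k=2: b·v=2.53×1.778=4.498340; √(2b)=2.249444; u=(4.498340+(-15.208))/2.249444=-4.761025, w=(4.498340−(-15.208))/2.249444=8.760537
k=3: b·v=2.53×0.9=2.277000; √(2b)=2.249444; u=(2.277000+5.317)/2.249444=3.375945, w=(2.277000−5.317)/2.249444=-1.351445
k=4: b·v=2.53×(-1.231)=-3.114430; √(2b)=2.249444; u=(-3.114430+(-5.208))/2.249444=-3.699771, w=(-3.114430−(-5.208))/2.249444=0.930705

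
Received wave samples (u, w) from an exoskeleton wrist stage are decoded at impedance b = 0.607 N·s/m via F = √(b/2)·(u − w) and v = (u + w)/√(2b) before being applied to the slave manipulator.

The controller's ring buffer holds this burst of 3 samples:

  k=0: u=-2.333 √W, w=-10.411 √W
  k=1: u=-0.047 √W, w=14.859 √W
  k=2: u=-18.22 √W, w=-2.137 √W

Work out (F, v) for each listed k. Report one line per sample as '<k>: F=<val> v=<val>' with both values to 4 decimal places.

0: F=4.4502 v=-11.5664
1: F=-8.2118 v=13.4433
2: F=-8.8603 v=-18.4759

k=0: u−w=8.0780, u+w=-12.7440; √(b/2)=0.5509, √(2b)=1.1018; F=0.5509×8.078=4.4502, v=-12.7440/1.1018=-11.5664
k=1: u−w=-14.9060, u+w=14.8120; √(b/2)=0.5509, √(2b)=1.1018; F=0.5509×(-14.906)=-8.2118, v=14.8120/1.1018=13.4433
k=2: u−w=-16.0830, u+w=-20.3570; √(b/2)=0.5509, √(2b)=1.1018; F=0.5509×(-16.083)=-8.8603, v=-20.3570/1.1018=-18.4759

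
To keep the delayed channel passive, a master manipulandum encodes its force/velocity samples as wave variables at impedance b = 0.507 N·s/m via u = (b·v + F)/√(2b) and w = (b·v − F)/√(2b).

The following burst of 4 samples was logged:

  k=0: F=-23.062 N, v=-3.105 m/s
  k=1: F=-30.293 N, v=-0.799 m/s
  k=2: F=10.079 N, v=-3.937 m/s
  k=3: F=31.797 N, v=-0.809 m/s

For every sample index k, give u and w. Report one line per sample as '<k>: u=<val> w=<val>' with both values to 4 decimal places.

0: u=-24.4656 w=21.3389
1: u=-30.4854 w=29.6809
2: u=8.0269 w=-11.9914
3: u=31.1694 w=-31.9841

k=0: b·v=0.507×(-3.105)=-1.5742; √(2b)=1.0070; u=(-1.5742+(-23.062))/1.0070=-24.4656, w=(-1.5742−(-23.062))/1.0070=21.3389
k=1: b·v=0.507×(-0.799)=-0.4051; √(2b)=1.0070; u=(-0.4051+(-30.293))/1.0070=-30.4854, w=(-0.4051−(-30.293))/1.0070=29.6809
k=2: b·v=0.507×(-3.937)=-1.9961; √(2b)=1.0070; u=(-1.9961+10.079)/1.0070=8.0269, w=(-1.9961−10.079)/1.0070=-11.9914
k=3: b·v=0.507×(-0.809)=-0.4102; √(2b)=1.0070; u=(-0.4102+31.797)/1.0070=31.1694, w=(-0.4102−31.797)/1.0070=-31.9841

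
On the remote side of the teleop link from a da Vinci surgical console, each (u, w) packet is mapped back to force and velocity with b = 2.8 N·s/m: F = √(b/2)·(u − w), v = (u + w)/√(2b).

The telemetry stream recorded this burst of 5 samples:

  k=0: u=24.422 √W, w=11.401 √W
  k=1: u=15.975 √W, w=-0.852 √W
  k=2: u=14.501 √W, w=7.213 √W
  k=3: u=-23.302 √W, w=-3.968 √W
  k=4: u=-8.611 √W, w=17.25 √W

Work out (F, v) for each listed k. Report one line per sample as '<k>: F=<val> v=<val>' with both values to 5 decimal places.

0: F=15.40665 v=15.13798
1: F=19.90997 v=6.39063
2: F=8.62328 v=9.17584
3: F=-22.87630 v=-11.52368
4: F=-30.59915 v=3.65064

k=0: u−w=13.02100, u+w=35.82300; √(b/2)=1.18322, √(2b)=2.36643; F=1.18322×13.021=15.40665, v=35.82300/2.36643=15.13798
k=1: u−w=16.82700, u+w=15.12300; √(b/2)=1.18322, √(2b)=2.36643; F=1.18322×16.827=19.90997, v=15.12300/2.36643=6.39063
k=2: u−w=7.28800, u+w=21.71400; √(b/2)=1.18322, √(2b)=2.36643; F=1.18322×7.288=8.62328, v=21.71400/2.36643=9.17584
k=3: u−w=-19.33400, u+w=-27.27000; √(b/2)=1.18322, √(2b)=2.36643; F=1.18322×(-19.334)=-22.87630, v=-27.27000/2.36643=-11.52368
k=4: u−w=-25.86100, u+w=8.63900; √(b/2)=1.18322, √(2b)=2.36643; F=1.18322×(-25.861)=-30.59915, v=8.63900/2.36643=3.65064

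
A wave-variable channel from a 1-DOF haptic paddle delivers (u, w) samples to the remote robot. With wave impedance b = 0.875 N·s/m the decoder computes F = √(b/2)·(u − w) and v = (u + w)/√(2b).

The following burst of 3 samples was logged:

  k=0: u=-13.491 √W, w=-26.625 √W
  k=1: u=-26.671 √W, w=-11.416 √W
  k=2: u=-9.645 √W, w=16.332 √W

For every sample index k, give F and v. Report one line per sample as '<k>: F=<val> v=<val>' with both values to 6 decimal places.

k=0: u−w=13.134000, u+w=-40.116000; √(b/2)=0.661438, √(2b)=1.322876; F=0.661438×13.134=8.687324, v=-40.116000/1.322876=-30.324846
k=1: u−w=-15.255000, u+w=-38.087000; √(b/2)=0.661438, √(2b)=1.322876; F=0.661438×(-15.255)=-10.090234, v=-38.087000/1.322876=-28.791066
k=2: u−w=-25.977000, u+w=6.687000; √(b/2)=0.661438, √(2b)=1.322876; F=0.661438×(-25.977)=-17.182170, v=6.687000/1.322876=5.054897

0: F=8.687324 v=-30.324846
1: F=-10.090234 v=-28.791066
2: F=-17.182170 v=5.054897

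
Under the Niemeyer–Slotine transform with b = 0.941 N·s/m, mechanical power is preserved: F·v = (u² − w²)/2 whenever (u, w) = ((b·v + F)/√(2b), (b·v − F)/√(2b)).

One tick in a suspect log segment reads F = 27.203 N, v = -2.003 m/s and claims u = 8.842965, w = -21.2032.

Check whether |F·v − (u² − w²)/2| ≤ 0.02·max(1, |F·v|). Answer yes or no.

F·v = 27.203×(-2.003) = -54.487609 W.
(u² − w²)/2 = (78.198030 − 449.575690)/2 = -185.688830 W.
|Δ| = 131.201221;  2% of max(1, |F·v|) = 1.089752.

no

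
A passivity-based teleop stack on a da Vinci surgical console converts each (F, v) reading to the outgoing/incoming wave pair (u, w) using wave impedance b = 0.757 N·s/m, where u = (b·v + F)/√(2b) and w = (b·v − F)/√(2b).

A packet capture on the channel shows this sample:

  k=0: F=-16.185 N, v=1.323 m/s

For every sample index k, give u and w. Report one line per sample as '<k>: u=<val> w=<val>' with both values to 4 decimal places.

k=0: b·v=0.757×1.323=1.0015; √(2b)=1.2304; u=(1.0015+(-16.185))/1.2304=-12.3398, w=(1.0015−(-16.185))/1.2304=13.9677

0: u=-12.3398 w=13.9677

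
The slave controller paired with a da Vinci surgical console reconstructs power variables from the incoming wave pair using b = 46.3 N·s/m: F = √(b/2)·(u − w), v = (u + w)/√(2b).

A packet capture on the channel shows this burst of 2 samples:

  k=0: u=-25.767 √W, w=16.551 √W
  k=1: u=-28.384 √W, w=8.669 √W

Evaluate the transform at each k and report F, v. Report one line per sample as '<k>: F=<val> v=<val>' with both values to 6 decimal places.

0: F=-203.610716 v=-0.957717
1: F=-178.278460 v=-2.048761

k=0: u−w=-42.318000, u+w=-9.216000; √(b/2)=4.811445, √(2b)=9.622889; F=4.811445×(-42.318)=-203.610716, v=-9.216000/9.622889=-0.957717
k=1: u−w=-37.053000, u+w=-19.715000; √(b/2)=4.811445, √(2b)=9.622889; F=4.811445×(-37.053)=-178.278460, v=-19.715000/9.622889=-2.048761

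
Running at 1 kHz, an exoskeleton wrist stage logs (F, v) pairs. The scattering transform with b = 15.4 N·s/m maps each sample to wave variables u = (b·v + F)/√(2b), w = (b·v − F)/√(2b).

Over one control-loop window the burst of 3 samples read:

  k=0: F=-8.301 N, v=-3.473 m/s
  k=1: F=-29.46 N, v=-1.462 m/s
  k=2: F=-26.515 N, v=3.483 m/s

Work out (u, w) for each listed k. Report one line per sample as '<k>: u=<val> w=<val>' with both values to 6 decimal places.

0: u=-11.132920 w=-8.141448
1: u=-9.365209 w=1.251438
2: u=4.887261 w=14.442604

k=0: b·v=15.4×(-3.473)=-53.484200; √(2b)=5.549775; u=(-53.484200+(-8.301))/5.549775=-11.132920, w=(-53.484200−(-8.301))/5.549775=-8.141448
k=1: b·v=15.4×(-1.462)=-22.514800; √(2b)=5.549775; u=(-22.514800+(-29.46))/5.549775=-9.365209, w=(-22.514800−(-29.46))/5.549775=1.251438
k=2: b·v=15.4×3.483=53.638200; √(2b)=5.549775; u=(53.638200+(-26.515))/5.549775=4.887261, w=(53.638200−(-26.515))/5.549775=14.442604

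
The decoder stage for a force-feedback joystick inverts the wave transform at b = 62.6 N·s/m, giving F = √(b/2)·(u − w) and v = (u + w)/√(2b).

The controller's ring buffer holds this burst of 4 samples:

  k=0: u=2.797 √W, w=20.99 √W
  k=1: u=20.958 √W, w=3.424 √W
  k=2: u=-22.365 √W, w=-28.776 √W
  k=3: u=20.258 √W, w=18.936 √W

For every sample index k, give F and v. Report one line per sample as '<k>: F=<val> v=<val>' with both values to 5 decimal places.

k=0: u−w=-18.19300, u+w=23.78700; √(b/2)=5.59464, √(2b)=11.18928; F=5.59464×(-18.193)=-101.78329, v=23.78700/11.18928=2.12587
k=1: u−w=17.53400, u+w=24.38200; √(b/2)=5.59464, √(2b)=11.18928; F=5.59464×17.534=98.09642, v=24.38200/11.18928=2.17905
k=2: u−w=6.41100, u+w=-51.14100; √(b/2)=5.59464, √(2b)=11.18928; F=5.59464×6.411=35.86724, v=-51.14100/11.18928=-4.57054
k=3: u−w=1.32200, u+w=39.19400; √(b/2)=5.59464, √(2b)=11.18928; F=5.59464×1.322=7.39611, v=39.19400/11.18928=3.50282

0: F=-101.78329 v=2.12587
1: F=98.09642 v=2.17905
2: F=35.86724 v=-4.57054
3: F=7.39611 v=3.50282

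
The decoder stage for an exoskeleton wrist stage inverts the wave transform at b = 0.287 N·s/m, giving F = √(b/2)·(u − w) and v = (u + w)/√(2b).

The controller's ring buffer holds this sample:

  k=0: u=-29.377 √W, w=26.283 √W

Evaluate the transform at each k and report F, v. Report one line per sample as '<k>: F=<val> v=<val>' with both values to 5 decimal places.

k=0: u−w=-55.66000, u+w=-3.09400; √(b/2)=0.37881, √(2b)=0.75763; F=0.37881×(-55.66)=-21.08478, v=-3.09400/0.75763=-4.08380

0: F=-21.08478 v=-4.08380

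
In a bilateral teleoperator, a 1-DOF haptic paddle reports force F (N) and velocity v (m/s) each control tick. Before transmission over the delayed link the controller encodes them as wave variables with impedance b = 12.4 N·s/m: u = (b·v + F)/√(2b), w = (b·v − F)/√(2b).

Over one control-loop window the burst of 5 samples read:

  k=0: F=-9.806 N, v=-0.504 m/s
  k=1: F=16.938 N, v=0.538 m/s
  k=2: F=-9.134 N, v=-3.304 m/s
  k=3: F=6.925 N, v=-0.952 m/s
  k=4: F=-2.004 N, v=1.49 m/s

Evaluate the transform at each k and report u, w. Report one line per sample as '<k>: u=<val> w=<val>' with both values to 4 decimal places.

k=0: b·v=12.4×(-0.504)=-6.2496; √(2b)=4.9800; u=(-6.2496+(-9.806))/4.9800=-3.2240, w=(-6.2496−(-9.806))/4.9800=0.7141
k=1: b·v=12.4×0.538=6.6712; √(2b)=4.9800; u=(6.6712+16.938)/4.9800=4.7408, w=(6.6712−16.938)/4.9800=-2.0616
k=2: b·v=12.4×(-3.304)=-40.9696; √(2b)=4.9800; u=(-40.9696+(-9.134))/4.9800=-10.0610, w=(-40.9696−(-9.134))/4.9800=-6.3927
k=3: b·v=12.4×(-0.952)=-11.8048; √(2b)=4.9800; u=(-11.8048+6.925)/4.9800=-0.9799, w=(-11.8048−6.925)/4.9800=-3.7610
k=4: b·v=12.4×1.49=18.4760; √(2b)=4.9800; u=(18.4760+(-2.004))/4.9800=3.3077, w=(18.4760−(-2.004))/4.9800=4.1125

0: u=-3.2240 w=0.7141
1: u=4.7408 w=-2.0616
2: u=-10.0610 w=-6.3927
3: u=-0.9799 w=-3.7610
4: u=3.3077 w=4.1125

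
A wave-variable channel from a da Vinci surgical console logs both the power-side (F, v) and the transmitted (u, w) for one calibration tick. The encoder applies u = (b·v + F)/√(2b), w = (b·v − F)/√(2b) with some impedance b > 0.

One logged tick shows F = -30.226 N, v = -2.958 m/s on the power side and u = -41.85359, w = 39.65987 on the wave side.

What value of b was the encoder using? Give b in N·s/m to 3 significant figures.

b = 0.275 N·s/m

u + w = -2.1937;  u + w = √(2b)·v, so √(2b) = -2.1937/(-2.958) = 0.7416.
b = (√(2b))²/2 = 0.5500/2 = 0.2750.
(Check via u − w = 2F/√(2b): u − w = -81.5135, 2F/√(2b) = -81.5131.)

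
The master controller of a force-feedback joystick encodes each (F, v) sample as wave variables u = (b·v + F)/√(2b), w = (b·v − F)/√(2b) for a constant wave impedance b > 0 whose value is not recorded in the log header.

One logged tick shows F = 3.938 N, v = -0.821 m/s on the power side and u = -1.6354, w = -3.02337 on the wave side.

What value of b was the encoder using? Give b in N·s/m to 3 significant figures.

u + w = -4.6588;  u + w = √(2b)·v, so √(2b) = -4.6588/(-0.821) = 5.6745.
b = (√(2b))²/2 = 32.2000/2 = 16.1000.
(Check via u − w = 2F/√(2b): u − w = 1.3880, 2F/√(2b) = 1.3880.)

b = 16.1 N·s/m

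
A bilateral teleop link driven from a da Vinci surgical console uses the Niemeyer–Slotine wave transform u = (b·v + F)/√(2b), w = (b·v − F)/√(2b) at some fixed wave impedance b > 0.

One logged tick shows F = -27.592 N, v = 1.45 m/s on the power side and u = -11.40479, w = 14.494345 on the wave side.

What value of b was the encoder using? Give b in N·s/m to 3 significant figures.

u + w = 3.089555;  u + w = √(2b)·v, so √(2b) = 3.089555/1.45 = 2.130728.
b = (√(2b))²/2 = 4.540000/2 = 2.270000.
(Check via u − w = 2F/√(2b): u − w = -25.899135, 2F/√(2b) = -25.899134.)

b = 2.27 N·s/m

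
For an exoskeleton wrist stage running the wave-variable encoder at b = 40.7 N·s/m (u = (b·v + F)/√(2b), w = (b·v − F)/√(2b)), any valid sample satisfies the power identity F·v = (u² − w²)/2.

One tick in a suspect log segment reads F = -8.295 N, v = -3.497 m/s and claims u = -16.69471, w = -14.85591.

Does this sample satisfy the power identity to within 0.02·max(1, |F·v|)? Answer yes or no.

yes

F·v = (-8.295)×(-3.497) = 29.00761 W.
(u² − w²)/2 = (278.71334 − 220.69806)/2 = 29.00764 W.
|Δ| = 0.00003;  2% of max(1, |F·v|) = 0.58015.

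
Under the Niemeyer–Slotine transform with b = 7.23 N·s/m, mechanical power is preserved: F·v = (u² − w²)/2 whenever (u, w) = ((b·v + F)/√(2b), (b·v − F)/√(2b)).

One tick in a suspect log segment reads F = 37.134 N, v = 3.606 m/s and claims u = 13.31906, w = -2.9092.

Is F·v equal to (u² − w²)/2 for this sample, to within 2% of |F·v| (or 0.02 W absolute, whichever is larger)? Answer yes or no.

no

F·v = 37.134×3.606 = 133.9052 W.
(u² − w²)/2 = (177.3974 − 8.4634)/2 = 84.4670 W.
|Δ| = 49.4382;  2% of max(1, |F·v|) = 2.6781.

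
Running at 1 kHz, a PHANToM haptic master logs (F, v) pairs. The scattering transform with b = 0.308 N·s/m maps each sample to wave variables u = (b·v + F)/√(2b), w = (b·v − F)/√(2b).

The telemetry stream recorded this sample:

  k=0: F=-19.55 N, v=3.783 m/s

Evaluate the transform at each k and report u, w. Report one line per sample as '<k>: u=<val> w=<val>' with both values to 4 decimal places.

0: u=-23.4245 w=26.3936

k=0: b·v=0.308×3.783=1.1652; √(2b)=0.7849; u=(1.1652+(-19.55))/0.7849=-23.4245, w=(1.1652−(-19.55))/0.7849=26.3936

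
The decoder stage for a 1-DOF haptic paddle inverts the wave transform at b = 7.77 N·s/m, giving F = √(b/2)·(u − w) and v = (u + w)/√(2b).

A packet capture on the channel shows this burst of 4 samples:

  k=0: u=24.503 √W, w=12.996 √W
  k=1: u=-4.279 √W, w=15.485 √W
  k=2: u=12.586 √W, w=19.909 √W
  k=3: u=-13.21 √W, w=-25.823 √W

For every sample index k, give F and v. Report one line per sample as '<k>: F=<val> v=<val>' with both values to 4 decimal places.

k=0: u−w=11.5070, u+w=37.4990; √(b/2)=1.9710, √(2b)=3.9421; F=1.9710×11.507=22.6808, v=37.4990/3.9421=9.5125
k=1: u−w=-19.7640, u+w=11.2060; √(b/2)=1.9710, √(2b)=3.9421; F=1.9710×(-19.764)=-38.9556, v=11.2060/3.9421=2.8427
k=2: u−w=-7.3230, u+w=32.4950; √(b/2)=1.9710, √(2b)=3.9421; F=1.9710×(-7.323)=-14.4339, v=32.4950/3.9421=8.2431
k=3: u−w=12.6130, u+w=-39.0330; √(b/2)=1.9710, √(2b)=3.9421; F=1.9710×12.613=24.8607, v=-39.0330/3.9421=-9.9016

0: F=22.6808 v=9.5125
1: F=-38.9556 v=2.8427
2: F=-14.4339 v=8.2431
3: F=24.8607 v=-9.9016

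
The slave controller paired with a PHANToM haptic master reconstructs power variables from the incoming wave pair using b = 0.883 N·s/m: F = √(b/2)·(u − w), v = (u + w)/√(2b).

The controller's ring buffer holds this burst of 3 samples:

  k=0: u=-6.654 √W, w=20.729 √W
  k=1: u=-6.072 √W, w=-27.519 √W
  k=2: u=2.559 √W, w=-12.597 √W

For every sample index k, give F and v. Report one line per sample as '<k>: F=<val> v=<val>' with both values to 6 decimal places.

0: F=-18.194762 v=10.591392
1: F=14.250559 v=-25.277120
2: F=10.070475 v=-7.553563

k=0: u−w=-27.383000, u+w=14.075000; √(b/2)=0.664455, √(2b)=1.328909; F=0.664455×(-27.383)=-18.194762, v=14.075000/1.328909=10.591392
k=1: u−w=21.447000, u+w=-33.591000; √(b/2)=0.664455, √(2b)=1.328909; F=0.664455×21.447=14.250559, v=-33.591000/1.328909=-25.277120
k=2: u−w=15.156000, u+w=-10.038000; √(b/2)=0.664455, √(2b)=1.328909; F=0.664455×15.156=10.070475, v=-10.038000/1.328909=-7.553563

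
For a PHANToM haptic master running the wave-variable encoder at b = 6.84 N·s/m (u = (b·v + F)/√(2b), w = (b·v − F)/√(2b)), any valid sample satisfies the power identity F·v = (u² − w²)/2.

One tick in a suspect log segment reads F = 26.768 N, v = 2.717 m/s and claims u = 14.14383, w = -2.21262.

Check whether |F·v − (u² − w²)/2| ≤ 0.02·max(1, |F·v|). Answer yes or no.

F·v = 26.768×2.717 = 72.7287 W.
(u² − w²)/2 = (200.0479 − 4.8957)/2 = 97.5761 W.
|Δ| = 24.8475;  2% of max(1, |F·v|) = 1.4546.

no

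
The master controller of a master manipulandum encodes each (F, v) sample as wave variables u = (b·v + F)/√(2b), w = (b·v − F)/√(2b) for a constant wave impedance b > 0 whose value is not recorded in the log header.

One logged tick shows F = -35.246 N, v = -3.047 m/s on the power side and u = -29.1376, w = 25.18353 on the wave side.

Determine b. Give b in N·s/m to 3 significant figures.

u + w = -3.9541;  u + w = √(2b)·v, so √(2b) = -3.9541/(-3.047) = 1.2977.
b = (√(2b))²/2 = 1.6840/2 = 0.8420.
(Check via u − w = 2F/√(2b): u − w = -54.3211, 2F/√(2b) = -54.3210.)

b = 0.842 N·s/m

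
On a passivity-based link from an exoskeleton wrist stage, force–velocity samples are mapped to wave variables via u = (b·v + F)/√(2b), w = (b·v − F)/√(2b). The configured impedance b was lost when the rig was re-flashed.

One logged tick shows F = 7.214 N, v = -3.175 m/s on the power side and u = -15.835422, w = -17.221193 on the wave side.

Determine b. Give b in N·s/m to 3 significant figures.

b = 54.2 N·s/m

u + w = -33.056615;  u + w = √(2b)·v, so √(2b) = -33.056615/(-3.175) = 10.411532.
b = (√(2b))²/2 = 108.400004/2 = 54.200002.
(Check via u − w = 2F/√(2b): u − w = 1.385771, 2F/√(2b) = 1.385771.)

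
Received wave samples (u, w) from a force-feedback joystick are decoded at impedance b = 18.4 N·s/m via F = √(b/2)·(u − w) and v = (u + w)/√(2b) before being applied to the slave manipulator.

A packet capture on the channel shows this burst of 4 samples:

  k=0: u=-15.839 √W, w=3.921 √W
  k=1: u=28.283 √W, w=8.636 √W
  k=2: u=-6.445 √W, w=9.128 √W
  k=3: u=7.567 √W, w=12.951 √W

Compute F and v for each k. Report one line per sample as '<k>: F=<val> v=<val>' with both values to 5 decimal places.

0: F=-59.93505 v=-1.96462
1: F=59.59230 v=6.08592
2: F=-47.23525 v=0.44228
3: F=-16.33048 v=3.38229

k=0: u−w=-19.76000, u+w=-11.91800; √(b/2)=3.03315, √(2b)=6.06630; F=3.03315×(-19.76)=-59.93505, v=-11.91800/6.06630=-1.96462
k=1: u−w=19.64700, u+w=36.91900; √(b/2)=3.03315, √(2b)=6.06630; F=3.03315×19.647=59.59230, v=36.91900/6.06630=6.08592
k=2: u−w=-15.57300, u+w=2.68300; √(b/2)=3.03315, √(2b)=6.06630; F=3.03315×(-15.573)=-47.23525, v=2.68300/6.06630=0.44228
k=3: u−w=-5.38400, u+w=20.51800; √(b/2)=3.03315, √(2b)=6.06630; F=3.03315×(-5.384)=-16.33048, v=20.51800/6.06630=3.38229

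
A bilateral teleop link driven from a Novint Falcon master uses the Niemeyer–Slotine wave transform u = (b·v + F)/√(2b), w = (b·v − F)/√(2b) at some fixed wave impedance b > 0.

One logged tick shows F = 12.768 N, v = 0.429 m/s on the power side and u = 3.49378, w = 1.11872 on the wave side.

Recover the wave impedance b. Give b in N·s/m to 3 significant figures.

u + w = 4.6125;  u + w = √(2b)·v, so √(2b) = 4.6125/0.429 = 10.7517.
b = (√(2b))²/2 = 115.6001/2 = 57.8000.
(Check via u − w = 2F/√(2b): u − w = 2.3751, 2F/√(2b) = 2.3751.)

b = 57.8 N·s/m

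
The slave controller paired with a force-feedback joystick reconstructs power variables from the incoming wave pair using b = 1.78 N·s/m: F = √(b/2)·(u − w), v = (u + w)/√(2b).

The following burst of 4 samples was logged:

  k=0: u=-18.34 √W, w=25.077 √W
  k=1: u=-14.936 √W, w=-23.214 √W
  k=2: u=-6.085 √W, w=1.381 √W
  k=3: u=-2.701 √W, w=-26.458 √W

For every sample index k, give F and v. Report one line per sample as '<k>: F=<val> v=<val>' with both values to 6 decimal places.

0: F=-40.959516 v=3.570603
1: F=7.809450 v=-20.219460
2: F=-7.043410 v=-2.493115
3: F=22.412309 v=-15.454239

k=0: u−w=-43.417000, u+w=6.737000; √(b/2)=0.943398, √(2b)=1.886796; F=0.943398×(-43.417)=-40.959516, v=6.737000/1.886796=3.570603
k=1: u−w=8.278000, u+w=-38.150000; √(b/2)=0.943398, √(2b)=1.886796; F=0.943398×8.278=7.809450, v=-38.150000/1.886796=-20.219460
k=2: u−w=-7.466000, u+w=-4.704000; √(b/2)=0.943398, √(2b)=1.886796; F=0.943398×(-7.466)=-7.043410, v=-4.704000/1.886796=-2.493115
k=3: u−w=23.757000, u+w=-29.159000; √(b/2)=0.943398, √(2b)=1.886796; F=0.943398×23.757=22.412309, v=-29.159000/1.886796=-15.454239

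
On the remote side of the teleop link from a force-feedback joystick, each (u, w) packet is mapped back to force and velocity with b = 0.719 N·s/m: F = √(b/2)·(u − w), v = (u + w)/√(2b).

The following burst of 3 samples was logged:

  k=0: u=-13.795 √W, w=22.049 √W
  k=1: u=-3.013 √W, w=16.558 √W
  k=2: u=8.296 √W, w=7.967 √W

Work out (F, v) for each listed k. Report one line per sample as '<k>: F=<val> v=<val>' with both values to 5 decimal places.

k=0: u−w=-35.84400, u+w=8.25400; √(b/2)=0.59958, √(2b)=1.19917; F=0.59958×(-35.844)=-21.49146, v=8.25400/1.19917=6.88311
k=1: u−w=-19.57100, u+w=13.54500; √(b/2)=0.59958, √(2b)=1.19917; F=0.59958×(-19.571)=-11.73444, v=13.54500/1.19917=11.29535
k=2: u−w=0.32900, u+w=16.26300; √(b/2)=0.59958, √(2b)=1.19917; F=0.59958×0.329=0.19726, v=16.26300/1.19917=13.56192

0: F=-21.49146 v=6.88311
1: F=-11.73444 v=11.29535
2: F=0.19726 v=13.56192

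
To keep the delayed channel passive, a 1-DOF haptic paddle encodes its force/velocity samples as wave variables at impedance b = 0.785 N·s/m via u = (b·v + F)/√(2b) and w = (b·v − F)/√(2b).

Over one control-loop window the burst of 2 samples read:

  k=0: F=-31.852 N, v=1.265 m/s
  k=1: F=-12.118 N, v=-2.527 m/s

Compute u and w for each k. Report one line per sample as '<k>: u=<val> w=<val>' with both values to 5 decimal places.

k=0: b·v=0.785×1.265=0.99302; √(2b)=1.25300; u=(0.99302+(-31.852))/1.25300=-24.62814, w=(0.99302−(-31.852))/1.25300=26.21318
k=1: b·v=0.785×(-2.527)=-1.98370; √(2b)=1.25300; u=(-1.98370+(-12.118))/1.25300=-11.25438, w=(-1.98370−(-12.118))/1.25300=8.08806

0: u=-24.62814 w=26.21318
1: u=-11.25438 w=8.08806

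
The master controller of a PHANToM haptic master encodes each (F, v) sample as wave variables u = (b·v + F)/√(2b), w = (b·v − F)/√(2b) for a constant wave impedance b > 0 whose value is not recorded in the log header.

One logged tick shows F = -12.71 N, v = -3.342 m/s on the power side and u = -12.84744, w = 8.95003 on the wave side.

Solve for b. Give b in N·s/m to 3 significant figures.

u + w = -3.89741;  u + w = √(2b)·v, so √(2b) = -3.89741/(-3.342) = 1.16619.
b = (√(2b))²/2 = 1.36000/2 = 0.68000.
(Check via u − w = 2F/√(2b): u − w = -21.79747, 2F/√(2b) = -21.79746.)

b = 0.68 N·s/m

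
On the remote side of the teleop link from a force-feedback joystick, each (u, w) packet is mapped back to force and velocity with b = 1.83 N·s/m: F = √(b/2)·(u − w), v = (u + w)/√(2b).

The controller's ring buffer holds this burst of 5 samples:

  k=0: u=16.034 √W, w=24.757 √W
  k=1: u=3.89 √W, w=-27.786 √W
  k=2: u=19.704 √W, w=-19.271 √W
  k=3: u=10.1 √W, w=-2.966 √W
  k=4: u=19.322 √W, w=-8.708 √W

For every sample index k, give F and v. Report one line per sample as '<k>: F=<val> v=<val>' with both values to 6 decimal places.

k=0: u−w=-8.723000, u+w=40.791000; √(b/2)=0.956556, √(2b)=1.913113; F=0.956556×(-8.723)=-8.344041, v=40.791000/1.913113=21.321797
k=1: u−w=31.676000, u+w=-23.896000; √(b/2)=0.956556, √(2b)=1.913113; F=0.956556×31.676=30.299878, v=-23.896000/1.913113=-12.490639
k=2: u−w=38.975000, u+w=0.433000; √(b/2)=0.956556, √(2b)=1.913113; F=0.956556×38.975=37.281783, v=0.433000/1.913113=0.226333
k=3: u−w=13.066000, u+w=7.134000; √(b/2)=0.956556, √(2b)=1.913113; F=0.956556×13.066=12.498365, v=7.134000/1.913113=3.729002
k=4: u−w=28.030000, u+w=10.614000; √(b/2)=0.956556, √(2b)=1.913113; F=0.956556×28.03=26.812274, v=10.614000/1.913113=5.548027

0: F=-8.344041 v=21.321797
1: F=30.299878 v=-12.490639
2: F=37.281783 v=0.226333
3: F=12.498365 v=3.729002
4: F=26.812274 v=5.548027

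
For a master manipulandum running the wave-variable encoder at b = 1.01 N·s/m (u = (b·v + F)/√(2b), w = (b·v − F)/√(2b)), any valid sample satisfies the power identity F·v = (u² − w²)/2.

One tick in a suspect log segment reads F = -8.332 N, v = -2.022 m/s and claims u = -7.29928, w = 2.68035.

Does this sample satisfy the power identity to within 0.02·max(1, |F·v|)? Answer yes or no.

F·v = (-8.332)×(-2.022) = 16.84730 W.
(u² − w²)/2 = (53.27949 − 7.18428)/2 = 23.04761 W.
|Δ| = 6.20030;  2% of max(1, |F·v|) = 0.33695.

no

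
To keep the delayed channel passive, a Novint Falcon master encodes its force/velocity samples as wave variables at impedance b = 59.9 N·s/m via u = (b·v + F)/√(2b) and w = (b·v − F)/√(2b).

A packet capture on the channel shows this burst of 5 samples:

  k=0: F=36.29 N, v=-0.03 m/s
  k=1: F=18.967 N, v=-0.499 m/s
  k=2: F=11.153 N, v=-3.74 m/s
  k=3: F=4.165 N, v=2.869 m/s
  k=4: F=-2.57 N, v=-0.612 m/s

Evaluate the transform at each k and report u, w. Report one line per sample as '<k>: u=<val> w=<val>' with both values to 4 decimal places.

0: u=3.1514 w=-3.4798
1: u=-0.9980 w=-4.4637
2: u=-19.4488 w=-21.4867
3: u=16.0816 w=15.3205
4: u=-3.5841 w=-3.1145

k=0: b·v=59.9×(-0.03)=-1.7970; √(2b)=10.9453; u=(-1.7970+36.29)/10.9453=3.1514, w=(-1.7970−36.29)/10.9453=-3.4798
k=1: b·v=59.9×(-0.499)=-29.8901; √(2b)=10.9453; u=(-29.8901+18.967)/10.9453=-0.9980, w=(-29.8901−18.967)/10.9453=-4.4637
k=2: b·v=59.9×(-3.74)=-224.0260; √(2b)=10.9453; u=(-224.0260+11.153)/10.9453=-19.4488, w=(-224.0260−11.153)/10.9453=-21.4867
k=3: b·v=59.9×2.869=171.8531; √(2b)=10.9453; u=(171.8531+4.165)/10.9453=16.0816, w=(171.8531−4.165)/10.9453=15.3205
k=4: b·v=59.9×(-0.612)=-36.6588; √(2b)=10.9453; u=(-36.6588+(-2.57))/10.9453=-3.5841, w=(-36.6588−(-2.57))/10.9453=-3.1145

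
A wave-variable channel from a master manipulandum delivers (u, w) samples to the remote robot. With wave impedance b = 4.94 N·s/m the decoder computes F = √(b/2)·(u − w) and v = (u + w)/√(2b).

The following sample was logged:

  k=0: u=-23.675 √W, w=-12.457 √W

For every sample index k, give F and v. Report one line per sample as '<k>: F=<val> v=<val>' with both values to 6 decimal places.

k=0: u−w=-11.218000, u+w=-36.132000; √(b/2)=1.571623, √(2b)=3.143247; F=1.571623×(-11.218)=-17.630471, v=-36.132000/3.143247=-11.495121

0: F=-17.630471 v=-11.495121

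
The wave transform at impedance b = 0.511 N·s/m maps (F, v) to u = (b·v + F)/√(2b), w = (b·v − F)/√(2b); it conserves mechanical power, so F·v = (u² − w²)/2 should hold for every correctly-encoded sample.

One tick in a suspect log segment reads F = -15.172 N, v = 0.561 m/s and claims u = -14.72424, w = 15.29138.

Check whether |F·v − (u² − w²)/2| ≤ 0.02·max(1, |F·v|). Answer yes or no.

yes

F·v = (-15.172)×0.561 = -8.51149 W.
(u² − w²)/2 = (216.80324 − 233.82630)/2 = -8.51153 W.
|Δ| = 0.00004;  2% of max(1, |F·v|) = 0.17023.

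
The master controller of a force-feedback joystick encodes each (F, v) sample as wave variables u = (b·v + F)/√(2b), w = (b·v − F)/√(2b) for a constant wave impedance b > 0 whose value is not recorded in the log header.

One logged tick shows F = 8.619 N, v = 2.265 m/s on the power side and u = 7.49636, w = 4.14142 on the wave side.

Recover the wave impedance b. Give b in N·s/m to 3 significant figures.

b = 13.2 N·s/m

u + w = 11.63778;  u + w = √(2b)·v, so √(2b) = 11.63778/2.265 = 5.13809.
b = (√(2b))²/2 = 26.40000/2 = 13.20000.
(Check via u − w = 2F/√(2b): u − w = 3.35494, 2F/√(2b) = 3.35494.)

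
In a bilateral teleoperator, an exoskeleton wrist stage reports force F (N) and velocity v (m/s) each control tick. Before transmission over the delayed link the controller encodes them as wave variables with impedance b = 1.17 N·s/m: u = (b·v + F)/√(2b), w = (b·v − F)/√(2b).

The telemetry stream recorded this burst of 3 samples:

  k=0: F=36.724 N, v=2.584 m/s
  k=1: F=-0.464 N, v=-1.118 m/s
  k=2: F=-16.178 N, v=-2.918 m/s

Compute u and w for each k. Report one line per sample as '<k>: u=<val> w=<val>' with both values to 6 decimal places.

k=0: b·v=1.17×2.584=3.023280; √(2b)=1.529706; u=(3.023280+36.724)/1.529706=25.983610, w=(3.023280−36.724)/1.529706=-22.030850
k=1: b·v=1.17×(-1.118)=-1.308060; √(2b)=1.529706; u=(-1.308060+(-0.464))/1.529706=-1.158432, w=(-1.308060−(-0.464))/1.529706=-0.551779
k=2: b·v=1.17×(-2.918)=-3.414060; √(2b)=1.529706; u=(-3.414060+(-16.178))/1.529706=-12.807730, w=(-3.414060−(-16.178))/1.529706=8.344049

0: u=25.983610 w=-22.030850
1: u=-1.158432 w=-0.551779
2: u=-12.807730 w=8.344049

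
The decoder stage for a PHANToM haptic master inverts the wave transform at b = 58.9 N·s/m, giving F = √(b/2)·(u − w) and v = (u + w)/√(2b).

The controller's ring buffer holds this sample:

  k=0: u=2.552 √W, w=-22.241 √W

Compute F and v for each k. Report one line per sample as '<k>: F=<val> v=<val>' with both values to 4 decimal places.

0: F=134.5463 v=-1.8141

k=0: u−w=24.7930, u+w=-19.6890; √(b/2)=5.4268, √(2b)=10.8536; F=5.4268×24.793=134.5463, v=-19.6890/10.8536=-1.8141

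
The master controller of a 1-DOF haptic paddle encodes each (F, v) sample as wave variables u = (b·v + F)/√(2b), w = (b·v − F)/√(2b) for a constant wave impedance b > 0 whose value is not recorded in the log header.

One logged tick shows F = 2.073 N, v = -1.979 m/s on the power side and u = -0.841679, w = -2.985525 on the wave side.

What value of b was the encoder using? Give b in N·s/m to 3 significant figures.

u + w = -3.827204;  u + w = √(2b)·v, so √(2b) = -3.827204/(-1.979) = 1.933908.
b = (√(2b))²/2 = 3.740000/2 = 1.870000.
(Check via u − w = 2F/√(2b): u − w = 2.143846, 2F/√(2b) = 2.143845.)

b = 1.87 N·s/m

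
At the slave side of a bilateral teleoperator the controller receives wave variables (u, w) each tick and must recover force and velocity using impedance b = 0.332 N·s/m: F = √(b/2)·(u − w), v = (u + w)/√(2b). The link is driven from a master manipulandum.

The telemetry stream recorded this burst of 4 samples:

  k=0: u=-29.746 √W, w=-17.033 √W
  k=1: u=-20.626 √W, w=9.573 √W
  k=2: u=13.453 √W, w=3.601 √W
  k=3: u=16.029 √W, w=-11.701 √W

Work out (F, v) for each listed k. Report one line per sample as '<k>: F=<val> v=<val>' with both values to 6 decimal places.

k=0: u−w=-12.713000, u+w=-46.779000; √(b/2)=0.407431, √(2b)=0.814862; F=0.407431×(-12.713)=-5.179670, v=-46.779000/0.814862=-57.407270
k=1: u−w=-30.199000, u+w=-11.053000; √(b/2)=0.407431, √(2b)=0.814862; F=0.407431×(-30.199)=-12.304008, v=-11.053000/0.814862=-13.564261
k=2: u−w=9.852000, u+w=17.054000; √(b/2)=0.407431, √(2b)=0.814862; F=0.407431×9.852=4.014010, v=17.054000/0.814862=20.928698
k=3: u−w=27.730000, u+w=4.328000; √(b/2)=0.407431, √(2b)=0.814862; F=0.407431×27.73=11.298061, v=4.328000/0.814862=5.311329

0: F=-5.179670 v=-57.407270
1: F=-12.304008 v=-13.564261
2: F=4.014010 v=20.928698
3: F=11.298061 v=5.311329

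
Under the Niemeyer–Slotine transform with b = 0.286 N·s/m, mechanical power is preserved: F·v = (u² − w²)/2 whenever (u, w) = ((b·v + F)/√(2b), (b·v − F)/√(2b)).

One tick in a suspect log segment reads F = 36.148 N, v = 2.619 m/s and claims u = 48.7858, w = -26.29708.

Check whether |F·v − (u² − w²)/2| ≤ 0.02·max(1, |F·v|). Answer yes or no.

no

F·v = 36.148×2.619 = 94.67161 W.
(u² − w²)/2 = (2380.05428 − 691.53642)/2 = 844.25893 W.
|Δ| = 749.58732;  2% of max(1, |F·v|) = 1.89343.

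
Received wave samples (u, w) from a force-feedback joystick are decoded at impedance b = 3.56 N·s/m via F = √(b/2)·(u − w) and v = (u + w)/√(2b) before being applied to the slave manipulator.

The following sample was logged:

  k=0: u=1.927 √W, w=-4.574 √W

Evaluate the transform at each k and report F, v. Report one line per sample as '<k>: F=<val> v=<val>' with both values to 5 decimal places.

0: F=8.67342 v=-0.99201

k=0: u−w=6.50100, u+w=-2.64700; √(b/2)=1.33417, √(2b)=2.66833; F=1.33417×6.501=8.67342, v=-2.64700/2.66833=-0.99201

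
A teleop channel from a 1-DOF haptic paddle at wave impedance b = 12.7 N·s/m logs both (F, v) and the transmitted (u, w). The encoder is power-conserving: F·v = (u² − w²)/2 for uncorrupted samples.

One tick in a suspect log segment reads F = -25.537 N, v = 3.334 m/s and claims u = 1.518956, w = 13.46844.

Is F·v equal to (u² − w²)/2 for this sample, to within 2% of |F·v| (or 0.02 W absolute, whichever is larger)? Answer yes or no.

no

F·v = (-25.537)×3.334 = -85.140358 W.
(u² − w²)/2 = (2.307227 − 181.398876)/2 = -89.545824 W.
|Δ| = 4.405466;  2% of max(1, |F·v|) = 1.702807.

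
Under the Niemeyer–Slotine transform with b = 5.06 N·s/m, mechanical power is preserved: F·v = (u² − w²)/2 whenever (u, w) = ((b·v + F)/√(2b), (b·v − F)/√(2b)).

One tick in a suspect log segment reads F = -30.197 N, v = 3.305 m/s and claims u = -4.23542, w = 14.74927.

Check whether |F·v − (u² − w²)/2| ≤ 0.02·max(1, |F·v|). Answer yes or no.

F·v = (-30.197)×3.305 = -99.80109 W.
(u² − w²)/2 = (17.93878 − 217.54097)/2 = -99.80109 W.
|Δ| = 0.00001;  2% of max(1, |F·v|) = 1.99602.

yes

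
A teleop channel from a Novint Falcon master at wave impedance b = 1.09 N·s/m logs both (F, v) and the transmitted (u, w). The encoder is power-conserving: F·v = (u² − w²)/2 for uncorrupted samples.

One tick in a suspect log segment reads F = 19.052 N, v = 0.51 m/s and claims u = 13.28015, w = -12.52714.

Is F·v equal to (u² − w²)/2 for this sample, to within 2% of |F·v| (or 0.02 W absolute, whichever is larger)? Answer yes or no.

yes

F·v = 19.052×0.51 = 9.71652 W.
(u² − w²)/2 = (176.36238 − 156.92924)/2 = 9.71657 W.
|Δ| = 0.00005;  2% of max(1, |F·v|) = 0.19433.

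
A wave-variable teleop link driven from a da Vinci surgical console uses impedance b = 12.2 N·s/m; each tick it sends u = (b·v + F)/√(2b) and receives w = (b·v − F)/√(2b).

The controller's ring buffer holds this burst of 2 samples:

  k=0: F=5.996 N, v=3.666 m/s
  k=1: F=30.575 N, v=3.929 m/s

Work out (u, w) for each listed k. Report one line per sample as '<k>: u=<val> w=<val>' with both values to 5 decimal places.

k=0: b·v=12.2×3.666=44.72520; √(2b)=4.93964; u=(44.72520+5.996)/4.93964=10.26821, w=(44.72520−5.996)/4.93964=7.84050
k=1: b·v=12.2×3.929=47.93380; √(2b)=4.93964; u=(47.93380+30.575)/4.93964=15.89364, w=(47.93380−30.575)/4.93964=3.51419

0: u=10.26821 w=7.84050
1: u=15.89364 w=3.51419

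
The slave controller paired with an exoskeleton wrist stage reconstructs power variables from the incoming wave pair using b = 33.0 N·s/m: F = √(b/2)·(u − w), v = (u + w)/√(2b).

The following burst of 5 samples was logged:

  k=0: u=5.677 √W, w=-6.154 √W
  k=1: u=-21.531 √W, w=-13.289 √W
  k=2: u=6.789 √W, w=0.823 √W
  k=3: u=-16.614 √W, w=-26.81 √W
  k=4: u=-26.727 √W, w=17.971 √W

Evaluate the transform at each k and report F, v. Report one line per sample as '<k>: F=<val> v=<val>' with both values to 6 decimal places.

k=0: u−w=11.831000, u+w=-0.477000; √(b/2)=4.062019, √(2b)=8.124038; F=4.062019×11.831=48.057749, v=-0.477000/8.124038=-0.058715
k=1: u−w=-8.242000, u+w=-34.820000; √(b/2)=4.062019, √(2b)=8.124038; F=4.062019×(-8.242)=-33.479162, v=-34.820000/8.124038=-4.286046
k=2: u−w=5.966000, u+w=7.612000; √(b/2)=4.062019, √(2b)=8.124038; F=4.062019×5.966=24.234007, v=7.612000/8.124038=0.936972
k=3: u−w=10.196000, u+w=-43.424000; √(b/2)=4.062019, √(2b)=8.124038; F=4.062019×10.196=41.416348, v=-43.424000/8.124038=-5.345125
k=4: u−w=-44.698000, u+w=-8.756000; √(b/2)=4.062019, √(2b)=8.124038; F=4.062019×(-44.698)=-181.564134, v=-8.756000/8.124038=-1.077789

0: F=48.057749 v=-0.058715
1: F=-33.479162 v=-4.286046
2: F=24.234007 v=0.936972
3: F=41.416348 v=-5.345125
4: F=-181.564134 v=-1.077789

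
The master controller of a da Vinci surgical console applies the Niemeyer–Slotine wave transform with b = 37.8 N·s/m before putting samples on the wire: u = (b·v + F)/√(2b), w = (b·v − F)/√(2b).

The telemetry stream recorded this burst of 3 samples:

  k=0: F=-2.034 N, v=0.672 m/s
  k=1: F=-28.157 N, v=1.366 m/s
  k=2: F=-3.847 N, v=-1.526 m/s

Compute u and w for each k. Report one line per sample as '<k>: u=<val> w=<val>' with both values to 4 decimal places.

0: u=2.6875 w=3.1554
1: u=2.7002 w=9.1769
2: u=-7.0766 w=-6.1917

k=0: b·v=37.8×0.672=25.4016; √(2b)=8.6948; u=(25.4016+(-2.034))/8.6948=2.6875, w=(25.4016−(-2.034))/8.6948=3.1554
k=1: b·v=37.8×1.366=51.6348; √(2b)=8.6948; u=(51.6348+(-28.157))/8.6948=2.7002, w=(51.6348−(-28.157))/8.6948=9.1769
k=2: b·v=37.8×(-1.526)=-57.6828; √(2b)=8.6948; u=(-57.6828+(-3.847))/8.6948=-7.0766, w=(-57.6828−(-3.847))/8.6948=-6.1917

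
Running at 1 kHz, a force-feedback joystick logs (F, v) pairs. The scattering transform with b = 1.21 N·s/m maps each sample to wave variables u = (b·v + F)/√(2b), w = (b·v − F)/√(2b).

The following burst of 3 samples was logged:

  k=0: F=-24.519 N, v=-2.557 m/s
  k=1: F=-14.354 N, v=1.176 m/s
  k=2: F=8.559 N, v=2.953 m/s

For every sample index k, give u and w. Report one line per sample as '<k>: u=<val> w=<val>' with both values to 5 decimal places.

0: u=-17.75029 w=13.77253
1: u=-8.31239 w=10.14181
2: u=7.79883 w=-3.20504

k=0: b·v=1.21×(-2.557)=-3.09397; √(2b)=1.55563; u=(-3.09397+(-24.519))/1.55563=-17.75029, w=(-3.09397−(-24.519))/1.55563=13.77253
k=1: b·v=1.21×1.176=1.42296; √(2b)=1.55563; u=(1.42296+(-14.354))/1.55563=-8.31239, w=(1.42296−(-14.354))/1.55563=10.14181
k=2: b·v=1.21×2.953=3.57313; √(2b)=1.55563; u=(3.57313+8.559)/1.55563=7.79883, w=(3.57313−8.559)/1.55563=-3.20504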